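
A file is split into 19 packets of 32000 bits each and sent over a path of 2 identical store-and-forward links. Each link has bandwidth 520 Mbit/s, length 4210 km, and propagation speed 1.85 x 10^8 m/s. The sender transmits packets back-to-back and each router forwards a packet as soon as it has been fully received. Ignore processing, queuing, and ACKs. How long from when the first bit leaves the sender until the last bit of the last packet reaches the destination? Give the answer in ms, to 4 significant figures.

46.74 ms

Per-hop transmission t_tx = L/R = 32000/520000000 = 0.0615385 ms.
Per-hop propagation t_prop = 4210000/185000000 = 22.7568 ms.
Pipeline fill: first packet needs 2·t_tx to clear all hops; remaining 18 packets each add one t_tx.
Total = (2+19-1)·t_tx + 2·t_prop = 20·0.0615385 + 2·22.7568 = 46.74 ms.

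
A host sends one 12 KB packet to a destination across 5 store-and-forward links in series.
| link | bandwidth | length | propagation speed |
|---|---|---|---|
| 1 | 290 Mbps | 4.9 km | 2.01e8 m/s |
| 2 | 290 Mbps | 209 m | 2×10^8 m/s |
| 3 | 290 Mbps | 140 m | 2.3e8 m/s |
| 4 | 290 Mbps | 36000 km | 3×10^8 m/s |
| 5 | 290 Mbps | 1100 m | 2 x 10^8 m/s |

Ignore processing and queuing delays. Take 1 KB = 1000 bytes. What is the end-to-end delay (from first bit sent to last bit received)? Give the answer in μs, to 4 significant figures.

L = 96000 bits.
Transmission delay per hop = L/R = 96000/290000000 = 331.034 μs; 5 hops → 1655.17 μs.
Propagation delays (d/s per hop): 24.3781, 1.045, 0.608696, 120000, 5.5 μs; sum = 120032 μs.
End-to-end = 121700 μs.

121700 μs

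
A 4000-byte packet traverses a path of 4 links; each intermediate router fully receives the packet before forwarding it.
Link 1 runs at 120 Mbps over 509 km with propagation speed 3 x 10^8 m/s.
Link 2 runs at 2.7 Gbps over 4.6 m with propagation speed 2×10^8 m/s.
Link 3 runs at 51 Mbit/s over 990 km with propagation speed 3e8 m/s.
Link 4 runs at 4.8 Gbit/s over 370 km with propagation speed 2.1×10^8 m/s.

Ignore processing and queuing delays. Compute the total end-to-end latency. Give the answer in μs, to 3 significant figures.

7670 μs

L = 4000 × 8 = 32000 bits.
Transmission delays (L/R per hop): 266.667, 11.8519, 627.451, 6.66667 μs; sum = 912.636 μs.
Propagation delays (d/s per hop): 1696.67, 0.023, 3300, 1761.9 μs; sum = 6758.59 μs.
End-to-end = 7670 μs.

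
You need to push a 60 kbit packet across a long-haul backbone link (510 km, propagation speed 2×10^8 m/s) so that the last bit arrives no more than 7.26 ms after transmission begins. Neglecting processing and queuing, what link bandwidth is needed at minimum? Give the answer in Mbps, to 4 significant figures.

Propagation delay = 510000 / 200000000 = 2.55 ms.
Transmission budget = 7.26 − 2.55 = 4.71 ms.
R ≥ L / t_tx = 60000 bits / 0.00471 s = 12.74 Mbps.

12.74 Mbps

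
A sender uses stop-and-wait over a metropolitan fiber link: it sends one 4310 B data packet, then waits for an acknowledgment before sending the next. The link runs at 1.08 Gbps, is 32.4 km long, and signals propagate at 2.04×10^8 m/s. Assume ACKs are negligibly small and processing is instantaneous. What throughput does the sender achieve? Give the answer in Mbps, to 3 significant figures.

t_tx = L/R = 34480/1080000000 = 3.19259e-05 s.
t_prop = 32400/204000000 = 0.000158824 s; RTT = 0.000317647 s.
Cycle = t_tx + RTT = 0.000349573 s.
Throughput = L / cycle = 34480 / 0.000349573 = 98.6 Mbps.

98.6 Mbps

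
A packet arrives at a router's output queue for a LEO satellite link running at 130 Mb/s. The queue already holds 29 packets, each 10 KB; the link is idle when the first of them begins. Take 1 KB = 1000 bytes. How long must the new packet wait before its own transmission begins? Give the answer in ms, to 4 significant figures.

Each queued packet: L/R = 80000/130000000 = 0.615385 ms.
29 queued → 17.8462 ms.
Queuing delay = 17.85 ms.

17.85 ms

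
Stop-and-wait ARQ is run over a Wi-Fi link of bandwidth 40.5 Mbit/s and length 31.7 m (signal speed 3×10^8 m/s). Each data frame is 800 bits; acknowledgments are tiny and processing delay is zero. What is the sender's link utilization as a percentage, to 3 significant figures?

t_tx = L/R = 800/40500000 = 1.97531e-05 s.
t_prop = 31.7/300000000 = 1.05667e-07 s; RTT = 2.11333e-07 s.
Cycle = t_tx + RTT = 1.99644e-05 s.
Utilization = t_tx / cycle = 1.97531e-05/1.99644e-05 = 98.9 %.

98.9 %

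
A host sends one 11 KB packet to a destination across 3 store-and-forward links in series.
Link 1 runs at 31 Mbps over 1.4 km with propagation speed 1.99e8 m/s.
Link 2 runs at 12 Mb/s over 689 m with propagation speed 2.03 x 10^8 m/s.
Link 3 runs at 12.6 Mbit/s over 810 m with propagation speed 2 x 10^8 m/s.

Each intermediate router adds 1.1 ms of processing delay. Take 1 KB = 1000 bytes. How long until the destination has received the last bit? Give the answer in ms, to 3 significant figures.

19.4 ms

L = 88000 bits.
Transmission delays (L/R per hop): 2.83871, 7.33333, 6.98413 ms; sum = 17.1562 ms.
Propagation delays (d/s per hop): 0.00703518, 0.00339409, 0.00405 ms; sum = 0.0144793 ms.
Processing at 2 router(s): 2 × 1.1 ms = 2.2 ms.
End-to-end = 19.4 ms.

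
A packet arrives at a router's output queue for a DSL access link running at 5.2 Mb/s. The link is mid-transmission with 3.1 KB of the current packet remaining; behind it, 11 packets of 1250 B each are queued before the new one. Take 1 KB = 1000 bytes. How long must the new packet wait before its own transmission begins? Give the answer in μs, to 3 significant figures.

25900 μs

Each queued packet: L/R = 10000/5200000 = 1923.08 μs.
11 queued → 21153.8 μs.
Plus remaining 24800 bits of current packet: 4769.23 μs.
Queuing delay = 25900 μs.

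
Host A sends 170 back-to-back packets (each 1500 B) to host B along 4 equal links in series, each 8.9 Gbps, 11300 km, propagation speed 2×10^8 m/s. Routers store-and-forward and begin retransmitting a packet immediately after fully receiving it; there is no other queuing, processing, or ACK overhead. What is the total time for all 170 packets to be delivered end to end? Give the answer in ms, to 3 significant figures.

226 ms

Per-hop transmission t_tx = L/R = 12000/8900000000 = 0.00134831 ms.
Per-hop propagation t_prop = 11300000/200000000 = 56.5 ms.
Pipeline fill: first packet needs 4·t_tx to clear all hops; remaining 169 packets each add one t_tx.
Total = (4+170-1)·t_tx + 4·t_prop = 173·0.00134831 + 4·56.5 = 226 ms.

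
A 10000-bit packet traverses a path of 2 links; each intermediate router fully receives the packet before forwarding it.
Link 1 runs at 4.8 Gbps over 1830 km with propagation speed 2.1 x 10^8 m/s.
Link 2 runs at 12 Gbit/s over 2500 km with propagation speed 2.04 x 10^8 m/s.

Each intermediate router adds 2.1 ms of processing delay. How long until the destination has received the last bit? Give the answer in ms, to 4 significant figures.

Transmission delays (L/R per hop): 0.00208333, 0.000833333 ms; sum = 0.00291667 ms.
Propagation delays (d/s per hop): 8.71429, 12.2549 ms; sum = 20.9692 ms.
Processing at 1 router(s): 1 × 2.1 ms = 2.1 ms.
End-to-end = 23.07 ms.

23.07 ms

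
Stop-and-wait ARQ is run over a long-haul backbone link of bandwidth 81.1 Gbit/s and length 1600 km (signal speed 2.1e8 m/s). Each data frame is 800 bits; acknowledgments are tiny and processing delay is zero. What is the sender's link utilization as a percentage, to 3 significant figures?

0.0000647 %

t_tx = L/R = 800/81100000000 = 9.86436e-09 s.
t_prop = 1600000/210000000 = 0.00761905 s; RTT = 0.0152381 s.
Cycle = t_tx + RTT = 0.0152381 s.
Utilization = t_tx / cycle = 9.86436e-09/0.0152381 = 0.0000647 %.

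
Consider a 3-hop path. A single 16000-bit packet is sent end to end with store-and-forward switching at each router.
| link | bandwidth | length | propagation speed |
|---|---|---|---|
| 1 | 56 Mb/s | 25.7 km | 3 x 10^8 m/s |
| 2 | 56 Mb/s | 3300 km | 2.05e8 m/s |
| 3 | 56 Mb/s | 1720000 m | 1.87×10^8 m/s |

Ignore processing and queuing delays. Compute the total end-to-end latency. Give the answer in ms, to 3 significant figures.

26.2 ms

Transmission delay per hop = L/R = 16000/56000000 = 0.285714 ms; 3 hops → 0.857143 ms.
Propagation delays (d/s per hop): 0.0856667, 16.0976, 9.19786 ms; sum = 25.3811 ms.
End-to-end = 26.2 ms.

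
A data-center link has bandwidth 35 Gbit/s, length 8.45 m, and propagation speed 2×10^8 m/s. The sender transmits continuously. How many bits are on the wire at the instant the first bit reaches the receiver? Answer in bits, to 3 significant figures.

Propagation delay = 8.45 / 200000000 = 4.225e-08 s.
BDP = R × t_prop = 35000000000 × 4.225e-08 = 1478.75 bits.

1480 bits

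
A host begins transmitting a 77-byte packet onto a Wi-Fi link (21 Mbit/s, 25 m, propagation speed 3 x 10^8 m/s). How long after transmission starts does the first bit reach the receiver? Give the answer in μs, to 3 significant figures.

0.0833 μs

First bit experiences only propagation delay: d/s = 25/300000000 = 0.0833 μs.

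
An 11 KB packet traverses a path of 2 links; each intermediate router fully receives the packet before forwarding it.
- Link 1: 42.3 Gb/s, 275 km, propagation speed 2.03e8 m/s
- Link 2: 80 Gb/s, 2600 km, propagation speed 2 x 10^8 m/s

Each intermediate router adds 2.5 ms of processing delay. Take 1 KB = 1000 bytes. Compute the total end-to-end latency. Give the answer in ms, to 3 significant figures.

L = 88000 bits.
Transmission delays (L/R per hop): 0.00208038, 0.0011 ms; sum = 0.00318038 ms.
Propagation delays (d/s per hop): 1.35468, 13 ms; sum = 14.3547 ms.
Processing at 1 router(s): 1 × 2.5 ms = 2.5 ms.
End-to-end = 16.9 ms.

16.9 ms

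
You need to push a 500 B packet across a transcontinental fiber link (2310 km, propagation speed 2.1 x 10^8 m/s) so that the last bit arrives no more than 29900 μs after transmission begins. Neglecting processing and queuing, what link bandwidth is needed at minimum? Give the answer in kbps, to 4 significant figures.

L = 4000 bits.
Propagation delay = 2310000 / 210000000 = 11000 μs.
Transmission budget = 29900 − 11000 = 18900 μs.
R ≥ L / t_tx = 4000 bits / 0.0189 s = 211.6 kbps.

211.6 kbps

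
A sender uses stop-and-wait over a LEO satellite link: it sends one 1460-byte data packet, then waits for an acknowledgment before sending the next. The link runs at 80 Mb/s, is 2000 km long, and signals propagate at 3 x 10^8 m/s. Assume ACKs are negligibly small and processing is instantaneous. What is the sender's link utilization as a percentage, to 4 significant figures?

1.083 %

t_tx = L/R = 11680/80000000 = 0.000146 s.
t_prop = 2000000/300000000 = 0.00666667 s; RTT = 0.0133333 s.
Cycle = t_tx + RTT = 0.0134793 s.
Utilization = t_tx / cycle = 0.000146/0.0134793 = 1.083 %.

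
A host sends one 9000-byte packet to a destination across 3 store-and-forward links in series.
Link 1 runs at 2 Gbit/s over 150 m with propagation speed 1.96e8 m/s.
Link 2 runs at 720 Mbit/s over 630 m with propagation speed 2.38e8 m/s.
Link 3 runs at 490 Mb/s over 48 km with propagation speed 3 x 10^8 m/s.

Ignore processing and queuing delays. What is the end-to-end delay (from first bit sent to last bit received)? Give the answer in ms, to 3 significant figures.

0.446 ms

L = 9000 × 8 = 72000 bits.
Transmission delays (L/R per hop): 0.036, 0.1, 0.146939 ms; sum = 0.282939 ms.
Propagation delays (d/s per hop): 0.000765306, 0.00264706, 0.16 ms; sum = 0.163412 ms.
End-to-end = 0.446 ms.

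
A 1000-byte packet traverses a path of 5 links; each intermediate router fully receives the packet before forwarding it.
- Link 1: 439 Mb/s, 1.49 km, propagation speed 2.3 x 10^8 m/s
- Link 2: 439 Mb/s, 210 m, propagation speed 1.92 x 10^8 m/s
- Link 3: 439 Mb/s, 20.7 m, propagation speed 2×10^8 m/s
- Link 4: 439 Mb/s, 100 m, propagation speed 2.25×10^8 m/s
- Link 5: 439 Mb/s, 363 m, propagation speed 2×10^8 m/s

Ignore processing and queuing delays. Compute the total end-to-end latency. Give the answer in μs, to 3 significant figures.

L = 1000 × 8 = 8000 bits.
Transmission delay per hop = L/R = 8000/439000000 = 18.2232 μs; 5 hops → 91.1162 μs.
Propagation delays (d/s per hop): 6.47826, 1.09375, 0.1035, 0.444444, 1.815 μs; sum = 9.93496 μs.
End-to-end = 101 μs.

101 μs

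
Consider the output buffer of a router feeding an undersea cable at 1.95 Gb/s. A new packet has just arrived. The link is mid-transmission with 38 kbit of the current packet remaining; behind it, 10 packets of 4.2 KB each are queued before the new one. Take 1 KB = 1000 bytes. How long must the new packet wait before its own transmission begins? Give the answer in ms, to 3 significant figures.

Each queued packet: L/R = 33600/1950000000 = 0.0172308 ms.
10 queued → 0.172308 ms.
Plus remaining 38000 bits of current packet: 0.0194872 ms.
Queuing delay = 0.192 ms.

0.192 ms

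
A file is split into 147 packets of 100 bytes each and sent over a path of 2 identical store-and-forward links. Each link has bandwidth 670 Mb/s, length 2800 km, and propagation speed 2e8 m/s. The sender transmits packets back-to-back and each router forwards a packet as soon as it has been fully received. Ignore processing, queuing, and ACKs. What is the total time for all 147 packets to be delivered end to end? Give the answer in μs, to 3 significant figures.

28200 μs

Per-hop transmission t_tx = L/R = 800/670000000 = 1.19403 μs.
Per-hop propagation t_prop = 2800000/200000000 = 14000 μs.
Pipeline fill: first packet needs 2·t_tx to clear all hops; remaining 146 packets each add one t_tx.
Total = (2+147-1)·t_tx + 2·t_prop = 148·1.19403 + 2·14000 = 28200 μs.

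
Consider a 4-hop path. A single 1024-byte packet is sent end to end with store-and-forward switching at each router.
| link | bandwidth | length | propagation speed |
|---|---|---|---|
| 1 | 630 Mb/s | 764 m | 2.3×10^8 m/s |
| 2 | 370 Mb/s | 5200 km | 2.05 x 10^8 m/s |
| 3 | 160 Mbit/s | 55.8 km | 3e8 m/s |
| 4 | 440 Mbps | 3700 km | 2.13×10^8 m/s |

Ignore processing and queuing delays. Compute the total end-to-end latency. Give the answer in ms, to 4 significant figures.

43.03 ms

L = 1024 × 8 = 8192 bits.
Transmission delays (L/R per hop): 0.0130032, 0.0221405, 0.0512, 0.0186182 ms; sum = 0.104962 ms.
Propagation delays (d/s per hop): 0.00332174, 25.3659, 0.186, 17.3709 ms; sum = 42.9261 ms.
End-to-end = 43.03 ms.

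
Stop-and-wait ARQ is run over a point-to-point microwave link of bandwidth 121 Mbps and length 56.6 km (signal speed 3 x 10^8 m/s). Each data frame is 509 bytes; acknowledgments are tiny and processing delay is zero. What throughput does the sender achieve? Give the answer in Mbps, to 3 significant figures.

t_tx = L/R = 4072/121000000 = 3.36529e-05 s.
t_prop = 56600/300000000 = 0.000188667 s; RTT = 0.000377333 s.
Cycle = t_tx + RTT = 0.000410986 s.
Throughput = L / cycle = 4072 / 0.000410986 = 9.91 Mbps.

9.91 Mbps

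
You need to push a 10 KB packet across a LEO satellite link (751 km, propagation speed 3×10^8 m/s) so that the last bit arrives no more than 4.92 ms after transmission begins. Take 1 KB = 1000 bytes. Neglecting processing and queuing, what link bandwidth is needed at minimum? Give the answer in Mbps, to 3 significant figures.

L = 80000 bits.
Propagation delay = 751000 / 300000000 = 2.50333 ms.
Transmission budget = 4.92 − 2.50333 = 2.41667 ms.
R ≥ L / t_tx = 80000 bits / 0.00241667 s = 33.1 Mbps.

33.1 Mbps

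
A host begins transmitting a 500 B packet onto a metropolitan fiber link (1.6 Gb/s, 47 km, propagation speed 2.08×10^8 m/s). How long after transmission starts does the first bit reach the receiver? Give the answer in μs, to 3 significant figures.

226 μs

First bit experiences only propagation delay: d/s = 47000/208000000 = 226 μs.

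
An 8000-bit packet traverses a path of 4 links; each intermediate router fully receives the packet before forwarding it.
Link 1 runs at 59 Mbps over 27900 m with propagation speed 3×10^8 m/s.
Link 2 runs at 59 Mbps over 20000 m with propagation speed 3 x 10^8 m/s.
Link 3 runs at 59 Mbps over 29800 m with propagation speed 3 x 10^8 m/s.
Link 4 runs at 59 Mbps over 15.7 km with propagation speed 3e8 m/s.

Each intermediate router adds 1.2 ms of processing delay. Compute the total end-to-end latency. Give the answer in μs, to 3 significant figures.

Transmission delay per hop = L/R = 8000/59000000 = 135.593 μs; 4 hops → 542.373 μs.
Propagation delays (d/s per hop): 93, 66.6667, 99.3333, 52.3333 μs; sum = 311.333 μs.
Processing at 3 router(s): 3 × 1.2 ms = 3600 μs.
End-to-end = 4450 μs.

4450 μs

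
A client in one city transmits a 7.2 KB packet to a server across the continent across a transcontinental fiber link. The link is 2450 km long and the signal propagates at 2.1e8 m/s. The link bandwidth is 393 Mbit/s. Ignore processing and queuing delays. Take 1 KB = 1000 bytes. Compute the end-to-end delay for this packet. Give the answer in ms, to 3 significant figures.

L = 57600 bits.
Transmission delay = L/R = 57600 / 393000000 = 0.146565 ms.
Propagation delay = d/s = 2450000 m / 210000000 m/s = 11.6667 ms.
Total = 11.8 ms.

11.8 ms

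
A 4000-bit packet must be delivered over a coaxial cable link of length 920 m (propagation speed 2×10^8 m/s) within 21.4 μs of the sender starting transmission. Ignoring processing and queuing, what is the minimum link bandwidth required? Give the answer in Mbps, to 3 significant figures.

238 Mbps

Propagation delay = 920 / 200000000 = 4.6 μs.
Transmission budget = 21.4 − 4.6 = 16.8 μs.
R ≥ L / t_tx = 4000 bits / 1.68e-05 s = 238 Mbps.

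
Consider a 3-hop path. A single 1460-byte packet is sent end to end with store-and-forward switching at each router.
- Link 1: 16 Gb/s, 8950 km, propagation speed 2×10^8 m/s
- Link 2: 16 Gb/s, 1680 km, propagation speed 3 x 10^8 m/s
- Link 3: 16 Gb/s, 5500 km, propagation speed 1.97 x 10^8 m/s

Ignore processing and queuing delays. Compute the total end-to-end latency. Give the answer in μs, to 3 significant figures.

78300 μs

L = 1460 × 8 = 11680 bits.
Transmission delay per hop = L/R = 11680/16000000000 = 0.73 μs; 3 hops → 2.19 μs.
Propagation delays (d/s per hop): 44750, 5600, 27918.8 μs; sum = 78268.8 μs.
End-to-end = 78300 μs.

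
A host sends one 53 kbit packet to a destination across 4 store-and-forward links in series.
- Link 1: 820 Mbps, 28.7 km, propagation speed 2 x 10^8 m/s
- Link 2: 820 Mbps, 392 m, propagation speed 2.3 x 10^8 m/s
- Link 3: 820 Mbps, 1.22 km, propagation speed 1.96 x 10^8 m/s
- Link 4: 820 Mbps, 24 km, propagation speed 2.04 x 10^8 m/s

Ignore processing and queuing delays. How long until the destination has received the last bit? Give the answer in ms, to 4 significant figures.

L = 53000 bits.
Transmission delay per hop = L/R = 53000/820000000 = 0.0646341 ms; 4 hops → 0.258537 ms.
Propagation delays (d/s per hop): 0.1435, 0.00170435, 0.00622449, 0.117647 ms; sum = 0.269076 ms.
End-to-end = 0.5276 ms.

0.5276 ms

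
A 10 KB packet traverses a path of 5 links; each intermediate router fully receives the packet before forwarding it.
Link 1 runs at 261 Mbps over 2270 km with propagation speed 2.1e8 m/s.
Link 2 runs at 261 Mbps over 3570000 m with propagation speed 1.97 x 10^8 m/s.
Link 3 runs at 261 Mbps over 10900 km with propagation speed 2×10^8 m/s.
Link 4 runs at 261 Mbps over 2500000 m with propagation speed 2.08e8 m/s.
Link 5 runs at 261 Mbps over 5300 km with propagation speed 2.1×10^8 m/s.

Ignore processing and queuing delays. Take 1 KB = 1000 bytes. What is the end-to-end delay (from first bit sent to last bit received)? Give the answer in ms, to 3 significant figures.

L = 80000 bits.
Transmission delay per hop = L/R = 80000/261000000 = 0.306513 ms; 5 hops → 1.53257 ms.
Propagation delays (d/s per hop): 10.8095, 18.1218, 54.5, 12.0192, 25.2381 ms; sum = 120.689 ms.
End-to-end = 122 ms.

122 ms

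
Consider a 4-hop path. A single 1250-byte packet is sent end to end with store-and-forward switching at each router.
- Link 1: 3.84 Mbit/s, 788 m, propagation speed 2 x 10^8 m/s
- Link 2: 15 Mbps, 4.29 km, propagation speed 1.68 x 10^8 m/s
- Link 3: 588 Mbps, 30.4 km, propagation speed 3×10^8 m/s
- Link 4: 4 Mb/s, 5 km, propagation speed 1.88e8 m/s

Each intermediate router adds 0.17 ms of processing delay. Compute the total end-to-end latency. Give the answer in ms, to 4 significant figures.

6.455 ms

L = 1250 × 8 = 10000 bits.
Transmission delays (L/R per hop): 2.60417, 0.666667, 0.0170068, 2.5 ms; sum = 5.78784 ms.
Propagation delays (d/s per hop): 0.00394, 0.0255357, 0.101333, 0.0265957 ms; sum = 0.157405 ms.
Processing at 3 router(s): 3 × 0.17 ms = 0.51 ms.
End-to-end = 6.455 ms.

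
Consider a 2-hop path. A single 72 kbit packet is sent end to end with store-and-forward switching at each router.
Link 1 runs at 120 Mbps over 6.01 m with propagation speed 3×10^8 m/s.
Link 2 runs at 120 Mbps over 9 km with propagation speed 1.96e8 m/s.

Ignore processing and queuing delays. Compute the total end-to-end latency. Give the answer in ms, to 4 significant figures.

1.246 ms

L = 72000 bits.
Transmission delay per hop = L/R = 72000/120000000 = 0.6 ms; 2 hops → 1.2 ms.
Propagation delays (d/s per hop): 2.00333e-05, 0.0459184 ms; sum = 0.0459384 ms.
End-to-end = 1.246 ms.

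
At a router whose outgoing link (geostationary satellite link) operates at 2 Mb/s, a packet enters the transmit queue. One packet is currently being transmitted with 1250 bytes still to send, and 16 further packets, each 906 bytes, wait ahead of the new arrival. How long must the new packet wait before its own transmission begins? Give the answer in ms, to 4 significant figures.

62.98 ms

Each queued packet: L/R = 7248/2000000 = 3.624 ms.
16 queued → 57.984 ms.
Plus remaining 10000 bits of current packet: 5 ms.
Queuing delay = 62.98 ms.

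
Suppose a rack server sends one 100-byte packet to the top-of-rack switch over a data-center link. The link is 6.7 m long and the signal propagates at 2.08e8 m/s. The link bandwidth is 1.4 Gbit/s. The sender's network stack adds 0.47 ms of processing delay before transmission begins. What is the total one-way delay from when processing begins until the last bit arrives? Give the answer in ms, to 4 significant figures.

0.4706 ms

L = 100 × 8 = 800 bits.
Transmission delay = L/R = 800 / 1400000000 = 0.000571429 ms.
Propagation delay = d/s = 6.7 m / 208000000 m/s = 3.22115e-05 ms.
Plus processing delay 0.47 ms = 0.47 ms.
Total = 0.4706 ms.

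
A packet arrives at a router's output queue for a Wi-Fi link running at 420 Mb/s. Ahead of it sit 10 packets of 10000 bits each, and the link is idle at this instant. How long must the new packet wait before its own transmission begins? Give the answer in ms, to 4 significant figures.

Each queued packet: L/R = 10000/420000000 = 0.0238095 ms.
10 queued → 0.238095 ms.
Queuing delay = 0.2381 ms.

0.2381 ms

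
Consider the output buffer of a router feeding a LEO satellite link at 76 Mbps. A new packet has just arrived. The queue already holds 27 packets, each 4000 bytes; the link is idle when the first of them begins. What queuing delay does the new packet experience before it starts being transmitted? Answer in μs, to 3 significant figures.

Each queued packet: L/R = 32000/76000000 = 421.053 μs.
27 queued → 11368.4 μs.
Queuing delay = 11400 μs.

11400 μs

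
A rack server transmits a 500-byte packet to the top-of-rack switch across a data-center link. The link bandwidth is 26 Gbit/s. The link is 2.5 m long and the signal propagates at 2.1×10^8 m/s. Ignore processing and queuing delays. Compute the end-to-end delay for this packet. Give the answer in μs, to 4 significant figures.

0.1658 μs

L = 500 × 8 = 4000 bits.
Transmission delay = L/R = 4000 / 26000000000 = 0.153846 μs.
Propagation delay = d/s = 2.5 m / 210000000 m/s = 0.0119048 μs.
Total = 0.1658 μs.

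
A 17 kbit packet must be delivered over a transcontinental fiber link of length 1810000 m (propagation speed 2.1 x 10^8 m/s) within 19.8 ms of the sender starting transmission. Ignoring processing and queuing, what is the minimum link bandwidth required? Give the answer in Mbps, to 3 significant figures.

Propagation delay = 1810000 / 210000000 = 8.61905 ms.
Transmission budget = 19.8 − 8.61905 = 11.181 ms.
R ≥ L / t_tx = 17000 bits / 0.011181 s = 1.52 Mbps.

1.52 Mbps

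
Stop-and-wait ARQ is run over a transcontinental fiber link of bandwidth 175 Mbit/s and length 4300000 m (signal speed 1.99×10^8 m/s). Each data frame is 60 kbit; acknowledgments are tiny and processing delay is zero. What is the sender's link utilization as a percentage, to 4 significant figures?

t_tx = L/R = 60000/175000000 = 0.000342857 s.
t_prop = 4300000/199000000 = 0.021608 s; RTT = 0.0432161 s.
Cycle = t_tx + RTT = 0.0435589 s.
Utilization = t_tx / cycle = 0.000342857/0.0435589 = 0.7871 %.

0.7871 %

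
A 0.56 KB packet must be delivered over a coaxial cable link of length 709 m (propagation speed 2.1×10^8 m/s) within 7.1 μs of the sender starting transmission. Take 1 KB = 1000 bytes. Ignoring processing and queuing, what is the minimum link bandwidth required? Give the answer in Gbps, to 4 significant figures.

L = 4480 bits.
Propagation delay = 709 / 210000000 = 3.37619 μs.
Transmission budget = 7.1 − 3.37619 = 3.72381 μs.
R ≥ L / t_tx = 4480 bits / 3.72381e-06 s = 1.203 Gbps.

1.203 Gbps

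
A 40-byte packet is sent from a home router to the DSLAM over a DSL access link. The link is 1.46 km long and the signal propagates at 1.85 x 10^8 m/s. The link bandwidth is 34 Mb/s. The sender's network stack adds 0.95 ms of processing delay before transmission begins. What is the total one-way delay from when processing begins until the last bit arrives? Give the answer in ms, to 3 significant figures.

L = 40 × 8 = 320 bits.
Transmission delay = L/R = 320 / 34000000 = 0.00941176 ms.
Propagation delay = d/s = 1460 m / 185000000 m/s = 0.00789189 ms.
Plus processing delay 0.95 ms = 0.95 ms.
Total = 0.967 ms.

0.967 ms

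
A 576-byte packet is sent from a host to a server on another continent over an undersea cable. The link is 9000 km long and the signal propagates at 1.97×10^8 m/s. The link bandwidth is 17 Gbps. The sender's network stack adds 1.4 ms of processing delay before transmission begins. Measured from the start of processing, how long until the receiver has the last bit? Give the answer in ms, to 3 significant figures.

L = 576 × 8 = 4608 bits.
Transmission delay = L/R = 4608 / 17000000000 = 0.000271059 ms.
Propagation delay = d/s = 9000000 m / 197000000 m/s = 45.6853 ms.
Plus processing delay 1.4 ms = 1.4 ms.
Total = 47.1 ms.

47.1 ms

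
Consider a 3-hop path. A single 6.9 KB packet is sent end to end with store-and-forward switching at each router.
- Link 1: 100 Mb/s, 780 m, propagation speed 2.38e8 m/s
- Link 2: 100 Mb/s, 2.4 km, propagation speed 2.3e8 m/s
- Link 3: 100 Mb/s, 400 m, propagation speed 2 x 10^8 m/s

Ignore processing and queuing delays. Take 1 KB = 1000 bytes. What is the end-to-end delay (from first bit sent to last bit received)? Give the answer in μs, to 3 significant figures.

L = 55200 bits.
Transmission delay per hop = L/R = 55200/100000000 = 552 μs; 3 hops → 1656 μs.
Propagation delays (d/s per hop): 3.27731, 10.4348, 2 μs; sum = 15.7121 μs.
End-to-end = 1670 μs.

1670 μs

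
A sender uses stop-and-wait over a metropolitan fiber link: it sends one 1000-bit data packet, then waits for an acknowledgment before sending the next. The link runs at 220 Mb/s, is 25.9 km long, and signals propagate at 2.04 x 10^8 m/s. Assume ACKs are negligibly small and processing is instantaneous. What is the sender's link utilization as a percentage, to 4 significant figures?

1.759 %

t_tx = L/R = 1000/220000000 = 4.54545e-06 s.
t_prop = 25900/204000000 = 0.000126961 s; RTT = 0.000253922 s.
Cycle = t_tx + RTT = 0.000258467 s.
Utilization = t_tx / cycle = 4.54545e-06/0.000258467 = 1.759 %.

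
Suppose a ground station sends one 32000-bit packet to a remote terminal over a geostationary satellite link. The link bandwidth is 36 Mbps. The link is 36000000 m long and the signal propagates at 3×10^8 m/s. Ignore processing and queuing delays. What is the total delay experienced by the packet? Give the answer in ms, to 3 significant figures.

121 ms

Transmission delay = L/R = 32000 / 36000000 = 0.888889 ms.
Propagation delay = d/s = 36000000 m / 300000000 m/s = 120 ms.
Total = 121 ms.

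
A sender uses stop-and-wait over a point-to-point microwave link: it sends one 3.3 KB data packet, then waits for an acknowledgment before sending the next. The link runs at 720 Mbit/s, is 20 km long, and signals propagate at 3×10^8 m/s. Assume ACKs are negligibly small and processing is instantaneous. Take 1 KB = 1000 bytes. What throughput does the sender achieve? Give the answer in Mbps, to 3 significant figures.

t_tx = L/R = 26400/720000000 = 3.66667e-05 s.
t_prop = 20000/300000000 = 6.66667e-05 s; RTT = 0.000133333 s.
Cycle = t_tx + RTT = 0.00017 s.
Throughput = L / cycle = 26400 / 0.00017 = 155 Mbps.

155 Mbps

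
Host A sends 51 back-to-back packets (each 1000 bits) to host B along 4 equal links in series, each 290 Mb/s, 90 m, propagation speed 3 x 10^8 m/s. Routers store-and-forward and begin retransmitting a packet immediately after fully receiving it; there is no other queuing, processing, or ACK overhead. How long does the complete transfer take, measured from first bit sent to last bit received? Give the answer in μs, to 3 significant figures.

187 μs

Per-hop transmission t_tx = L/R = 1000/290000000 = 3.44828 μs.
Per-hop propagation t_prop = 90/300000000 = 0.3 μs.
Pipeline fill: first packet needs 4·t_tx to clear all hops; remaining 50 packets each add one t_tx.
Total = (4+51-1)·t_tx + 4·t_prop = 54·3.44828 + 4·0.3 = 187 μs.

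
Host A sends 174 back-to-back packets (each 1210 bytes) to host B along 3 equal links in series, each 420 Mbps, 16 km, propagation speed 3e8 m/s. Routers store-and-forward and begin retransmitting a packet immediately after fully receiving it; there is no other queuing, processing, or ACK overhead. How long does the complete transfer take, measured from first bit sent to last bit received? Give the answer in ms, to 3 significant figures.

4.22 ms

Per-hop transmission t_tx = L/R = 9680/420000000 = 0.0230476 ms.
Per-hop propagation t_prop = 16000/300000000 = 0.0533333 ms.
Pipeline fill: first packet needs 3·t_tx to clear all hops; remaining 173 packets each add one t_tx.
Total = (3+174-1)·t_tx + 3·t_prop = 176·0.0230476 + 3·0.0533333 = 4.22 ms.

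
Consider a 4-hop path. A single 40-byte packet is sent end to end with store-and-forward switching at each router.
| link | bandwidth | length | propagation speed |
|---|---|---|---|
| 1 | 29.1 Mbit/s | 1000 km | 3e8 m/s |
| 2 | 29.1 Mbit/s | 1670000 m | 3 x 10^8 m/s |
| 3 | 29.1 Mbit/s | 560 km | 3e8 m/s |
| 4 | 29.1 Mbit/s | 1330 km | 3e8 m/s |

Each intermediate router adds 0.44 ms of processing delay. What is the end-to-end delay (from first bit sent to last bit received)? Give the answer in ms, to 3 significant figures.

L = 40 × 8 = 320 bits.
Transmission delay per hop = L/R = 320/29100000 = 0.0109966 ms; 4 hops → 0.0439863 ms.
Propagation delays (d/s per hop): 3.33333, 5.56667, 1.86667, 4.43333 ms; sum = 15.2 ms.
Processing at 3 router(s): 3 × 0.44 ms = 1.32 ms.
End-to-end = 16.6 ms.

16.6 ms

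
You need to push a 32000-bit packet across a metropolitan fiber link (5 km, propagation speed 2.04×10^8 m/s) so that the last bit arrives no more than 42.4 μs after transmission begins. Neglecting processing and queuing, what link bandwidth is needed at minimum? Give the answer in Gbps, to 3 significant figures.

1.79 Gbps

Propagation delay = 5000 / 204000000 = 24.5098 μs.
Transmission budget = 42.4 − 24.5098 = 17.8902 μs.
R ≥ L / t_tx = 32000 bits / 1.78902e-05 s = 1.79 Gbps.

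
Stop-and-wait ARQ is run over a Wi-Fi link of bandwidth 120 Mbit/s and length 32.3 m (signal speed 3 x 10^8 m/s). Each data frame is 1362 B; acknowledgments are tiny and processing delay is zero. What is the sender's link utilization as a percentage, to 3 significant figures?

99.8 %

t_tx = L/R = 10896/120000000 = 9.08e-05 s.
t_prop = 32.3/300000000 = 1.07667e-07 s; RTT = 2.15333e-07 s.
Cycle = t_tx + RTT = 9.10153e-05 s.
Utilization = t_tx / cycle = 9.08e-05/9.10153e-05 = 99.8 %.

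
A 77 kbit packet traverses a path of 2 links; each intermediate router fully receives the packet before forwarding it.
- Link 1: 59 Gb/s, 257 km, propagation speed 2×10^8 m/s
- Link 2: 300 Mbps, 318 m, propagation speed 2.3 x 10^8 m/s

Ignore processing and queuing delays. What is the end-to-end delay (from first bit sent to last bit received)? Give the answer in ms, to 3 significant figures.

L = 77000 bits.
Transmission delays (L/R per hop): 0.00130508, 0.256667 ms; sum = 0.257972 ms.
Propagation delays (d/s per hop): 1.285, 0.00138261 ms; sum = 1.28638 ms.
End-to-end = 1.54 ms.

1.54 ms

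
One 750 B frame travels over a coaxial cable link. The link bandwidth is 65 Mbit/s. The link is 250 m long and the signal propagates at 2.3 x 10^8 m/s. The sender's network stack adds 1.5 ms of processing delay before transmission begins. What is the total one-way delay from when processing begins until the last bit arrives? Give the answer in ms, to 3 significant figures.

L = 750 × 8 = 6000 bits.
Transmission delay = L/R = 6000 / 65000000 = 0.0923077 ms.
Propagation delay = d/s = 250 m / 2.3e+08 m/s = 0.00108696 ms.
Plus processing delay 1.5 ms = 1.5 ms.
Total = 1.59 ms.

1.59 ms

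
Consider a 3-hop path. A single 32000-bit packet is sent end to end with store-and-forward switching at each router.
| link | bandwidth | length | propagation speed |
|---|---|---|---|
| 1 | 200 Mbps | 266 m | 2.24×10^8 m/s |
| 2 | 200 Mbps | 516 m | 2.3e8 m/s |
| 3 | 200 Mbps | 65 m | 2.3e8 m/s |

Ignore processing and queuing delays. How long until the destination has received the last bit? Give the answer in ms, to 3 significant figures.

0.484 ms

Transmission delay per hop = L/R = 32000/200000000 = 0.16 ms; 3 hops → 0.48 ms.
Propagation delays (d/s per hop): 0.0011875, 0.00224348, 0.000282609 ms; sum = 0.00371359 ms.
End-to-end = 0.484 ms.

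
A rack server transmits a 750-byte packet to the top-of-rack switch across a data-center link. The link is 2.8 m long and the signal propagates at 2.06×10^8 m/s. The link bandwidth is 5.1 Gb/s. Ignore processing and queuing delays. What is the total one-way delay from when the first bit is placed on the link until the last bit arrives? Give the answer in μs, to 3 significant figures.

L = 750 × 8 = 6000 bits.
Transmission delay = L/R = 6000 / 5100000000 = 1.17647 μs.
Propagation delay = d/s = 2.8 m / 206000000 m/s = 0.0135922 μs.
Total = 1.19 μs.

1.19 μs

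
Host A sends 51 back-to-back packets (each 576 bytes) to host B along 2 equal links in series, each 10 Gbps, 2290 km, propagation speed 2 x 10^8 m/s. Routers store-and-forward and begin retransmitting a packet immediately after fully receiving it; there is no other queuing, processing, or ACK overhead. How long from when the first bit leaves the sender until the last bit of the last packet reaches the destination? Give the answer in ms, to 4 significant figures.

Per-hop transmission t_tx = L/R = 4608/10000000000 = 0.0004608 ms.
Per-hop propagation t_prop = 2290000/200000000 = 11.45 ms.
Pipeline fill: first packet needs 2·t_tx to clear all hops; remaining 50 packets each add one t_tx.
Total = (2+51-1)·t_tx + 2·t_prop = 52·0.0004608 + 2·11.45 = 22.92 ms.

22.92 ms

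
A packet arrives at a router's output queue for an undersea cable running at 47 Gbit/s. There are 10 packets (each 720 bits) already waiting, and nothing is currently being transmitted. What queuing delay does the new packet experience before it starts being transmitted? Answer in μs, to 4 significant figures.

0.1532 μs

Each queued packet: L/R = 720/47000000000 = 0.0153191 μs.
10 queued → 0.153191 μs.
Queuing delay = 0.1532 μs.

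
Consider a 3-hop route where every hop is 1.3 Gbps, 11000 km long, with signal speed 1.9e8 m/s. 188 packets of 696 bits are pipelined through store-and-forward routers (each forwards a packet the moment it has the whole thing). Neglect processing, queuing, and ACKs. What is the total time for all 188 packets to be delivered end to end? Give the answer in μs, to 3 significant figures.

174000 μs

Per-hop transmission t_tx = L/R = 696/1300000000 = 0.535385 μs.
Per-hop propagation t_prop = 11000000/190000000 = 57894.7 μs.
Pipeline fill: first packet needs 3·t_tx to clear all hops; remaining 187 packets each add one t_tx.
Total = (3+188-1)·t_tx + 3·t_prop = 190·0.535385 + 3·57894.7 = 174000 μs.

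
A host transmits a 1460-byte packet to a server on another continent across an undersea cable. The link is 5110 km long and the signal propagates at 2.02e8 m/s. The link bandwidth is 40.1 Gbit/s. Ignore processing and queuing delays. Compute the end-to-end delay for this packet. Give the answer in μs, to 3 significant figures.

L = 1460 × 8 = 11680 bits.
Transmission delay = L/R = 11680 / 40100000000 = 0.291272 μs.
Propagation delay = d/s = 5110000 m / 202000000 m/s = 25297 μs.
Total = 25300 μs.

25300 μs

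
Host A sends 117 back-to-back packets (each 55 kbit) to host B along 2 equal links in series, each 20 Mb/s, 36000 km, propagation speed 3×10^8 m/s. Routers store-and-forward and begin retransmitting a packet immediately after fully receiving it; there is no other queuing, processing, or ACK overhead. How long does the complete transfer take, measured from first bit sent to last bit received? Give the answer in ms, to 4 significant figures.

564.5 ms

Per-hop transmission t_tx = L/R = 55000/20000000 = 2.75 ms.
Per-hop propagation t_prop = 36000000/300000000 = 120 ms.
Pipeline fill: first packet needs 2·t_tx to clear all hops; remaining 116 packets each add one t_tx.
Total = (2+117-1)·t_tx + 2·t_prop = 118·2.75 + 2·120 = 564.5 ms.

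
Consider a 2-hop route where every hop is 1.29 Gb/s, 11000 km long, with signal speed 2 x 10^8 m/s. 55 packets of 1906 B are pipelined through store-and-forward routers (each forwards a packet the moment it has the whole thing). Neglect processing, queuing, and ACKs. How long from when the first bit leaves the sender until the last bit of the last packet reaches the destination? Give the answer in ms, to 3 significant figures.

111 ms

Per-hop transmission t_tx = L/R = 15248/1290000000 = 0.0118202 ms.
Per-hop propagation t_prop = 11000000/200000000 = 55 ms.
Pipeline fill: first packet needs 2·t_tx to clear all hops; remaining 54 packets each add one t_tx.
Total = (2+55-1)·t_tx + 2·t_prop = 56·0.0118202 + 2·55 = 111 ms.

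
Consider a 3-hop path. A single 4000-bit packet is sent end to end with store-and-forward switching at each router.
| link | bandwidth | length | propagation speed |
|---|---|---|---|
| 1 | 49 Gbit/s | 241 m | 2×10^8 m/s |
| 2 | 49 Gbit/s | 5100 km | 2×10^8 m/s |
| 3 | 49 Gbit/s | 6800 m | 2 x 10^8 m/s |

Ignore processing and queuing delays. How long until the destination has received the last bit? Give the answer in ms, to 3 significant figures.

25.5 ms

Transmission delay per hop = L/R = 4000/49000000000 = 8.16327e-05 ms; 3 hops → 0.000244898 ms.
Propagation delays (d/s per hop): 0.001205, 25.5, 0.034 ms; sum = 25.5352 ms.
End-to-end = 25.5 ms.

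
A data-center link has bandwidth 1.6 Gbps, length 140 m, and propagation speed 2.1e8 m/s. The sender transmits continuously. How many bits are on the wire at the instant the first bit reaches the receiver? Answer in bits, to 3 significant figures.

Propagation delay = 140 / 210000000 = 6.66667e-07 s.
BDP = R × t_prop = 1600000000 × 6.66667e-07 = 1066.67 bits.

1070 bits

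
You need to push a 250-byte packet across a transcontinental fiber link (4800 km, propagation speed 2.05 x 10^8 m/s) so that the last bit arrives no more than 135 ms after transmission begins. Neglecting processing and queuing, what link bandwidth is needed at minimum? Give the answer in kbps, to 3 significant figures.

L = 2000 bits.
Propagation delay = 4800000 / 2.05e+08 = 23.4146 ms.
Transmission budget = 135 − 23.4146 = 111.585 ms.
R ≥ L / t_tx = 2000 bits / 0.111585 s = 17.9 kbps.

17.9 kbps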